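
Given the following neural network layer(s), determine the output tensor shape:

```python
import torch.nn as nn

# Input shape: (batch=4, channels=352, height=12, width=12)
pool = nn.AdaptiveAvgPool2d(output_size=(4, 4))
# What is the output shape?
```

Input: (4, 352, 12, 12) -> Output: (4, 352, 4, 4)

Answer: (4, 352, 4, 4)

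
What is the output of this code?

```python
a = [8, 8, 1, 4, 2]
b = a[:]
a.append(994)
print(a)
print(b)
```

Key concept: slice [:] creates copy.
Step by step:
`a = [8, 8, 1, 4, 2]` → a = [8, 8, 1, 4, 2]
`b = a[:]` → b = [8, 8, 1, 4, 2]
`a.append(994)` → a = [8, 8, 1, 4, 2, 994]
`print(a)` → prints [8, 8, 1, 4, 2, 994]
`print(b)` → prints [8, 8, 1, 4, 2]

Answer:
[8, 8, 1, 4, 2, 994]
[8, 8, 1, 4, 2]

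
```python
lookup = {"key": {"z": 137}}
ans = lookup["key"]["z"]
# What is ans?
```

Trace:
`lookup = {"key": {"z": 137}}` → lookup = {'key': {'z': 137}}
`ans = lookup["key"]["z"]` → ans = 137
So ans = 137

Answer: 137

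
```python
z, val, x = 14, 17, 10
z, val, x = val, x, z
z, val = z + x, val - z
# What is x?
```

Trace:
`z, val, x = 14, 17, 10` → z = 14; val = 17; x = 10
`z, val, x = val, x, z` → z = 17; val = 10; x = 14
`z, val = z + x, val - z` → z = 31; val = -7
So x = 14

Answer: 14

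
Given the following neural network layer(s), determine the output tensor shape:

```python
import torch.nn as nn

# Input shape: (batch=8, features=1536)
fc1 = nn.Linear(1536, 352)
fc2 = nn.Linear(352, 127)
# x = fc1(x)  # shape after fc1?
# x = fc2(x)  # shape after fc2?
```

Input: (8, 1536) -> after fc1: (8, 352) -> Output: (8, 127)

Answer: (8, 127)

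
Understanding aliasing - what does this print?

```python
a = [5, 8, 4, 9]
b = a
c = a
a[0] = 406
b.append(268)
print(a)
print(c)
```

Key concept: multiple aliases.
Step by step:
`a = [5, 8, 4, 9]` → a = [5, 8, 4, 9]
`b = a` → b = [5, 8, 4, 9] (same object as a)
`c = a` → c = [5, 8, 4, 9] (same object as a, b)
`a[0] = 406` → a = [406, 8, 4, 9] (same object as b, c); b = [406, 8, 4, 9] (same object as a, c); c = [406, 8, 4, 9] (same object as a, b)
`b.append(268)` → a = [406, 8, 4, 9, 268] (same object as b, c); b = [406, 8, 4, 9, 268] (same object as a, c); c = [406, 8, 4, 9, 268] (same object as a, b)
`print(a)` → prints [406, 8, 4, 9, 268]
`print(c)` → prints [406, 8, 4, 9, 268]

Answer:
[406, 8, 4, 9, 268]
[406, 8, 4, 9, 268]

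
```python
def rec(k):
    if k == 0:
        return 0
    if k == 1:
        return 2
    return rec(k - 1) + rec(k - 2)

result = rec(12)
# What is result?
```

Build up from base cases: rec(0)=0, rec(1)=2, rec(2)=2, rec(3)=4, rec(4)=6, rec(5)=10, rec(6)=16, ..., rec(12)=288

Answer: 288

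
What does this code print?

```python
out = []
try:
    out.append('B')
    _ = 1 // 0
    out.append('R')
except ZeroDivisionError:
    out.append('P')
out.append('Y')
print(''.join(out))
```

Execution trace: 'B' (try body) → 'P' (except ZeroDivisionError) → 'Y' (after the try/except). Output: BPY

Answer: BPY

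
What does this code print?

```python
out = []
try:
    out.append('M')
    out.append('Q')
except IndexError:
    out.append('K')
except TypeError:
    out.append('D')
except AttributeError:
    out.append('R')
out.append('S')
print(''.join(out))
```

Execution trace: 'M' (try body) → 'Q' (try body, no exception) → 'S' (after the try/except). Output: MQS

Answer: MQS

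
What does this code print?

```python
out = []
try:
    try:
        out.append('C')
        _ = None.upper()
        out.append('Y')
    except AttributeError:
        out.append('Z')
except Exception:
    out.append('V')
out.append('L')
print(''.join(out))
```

Execution trace: 'C' (inner try body) → 'Z' (inner except AttributeError) → 'L' (after the try/except). Output: CZL

Answer: CZL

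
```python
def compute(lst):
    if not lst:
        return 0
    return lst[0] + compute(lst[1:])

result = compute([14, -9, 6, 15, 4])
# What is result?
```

14 + (-9) + 6 + 15 + 4 + 0 = 30

Answer: 30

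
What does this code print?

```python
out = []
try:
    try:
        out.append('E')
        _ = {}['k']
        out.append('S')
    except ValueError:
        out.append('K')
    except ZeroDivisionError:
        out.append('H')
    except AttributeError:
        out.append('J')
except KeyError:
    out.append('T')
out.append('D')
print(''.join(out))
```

Execution trace: 'E' (try body) → 'T' (outer except KeyError) → 'D' (after the try/except). Output: ETD

Answer: ETD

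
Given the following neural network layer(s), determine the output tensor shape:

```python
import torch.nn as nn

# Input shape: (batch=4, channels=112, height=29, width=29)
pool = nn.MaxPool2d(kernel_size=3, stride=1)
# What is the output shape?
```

Input: (4, 112, 29, 29) -> Output: (4, 112, 27, 27)

Answer: (4, 112, 27, 27)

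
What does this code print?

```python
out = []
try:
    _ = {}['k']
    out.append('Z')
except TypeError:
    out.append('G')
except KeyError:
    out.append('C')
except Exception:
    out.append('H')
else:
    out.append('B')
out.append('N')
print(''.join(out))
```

Execution trace: 'C' (except KeyError) → 'N' (after the try/except). Output: CN

Answer: CN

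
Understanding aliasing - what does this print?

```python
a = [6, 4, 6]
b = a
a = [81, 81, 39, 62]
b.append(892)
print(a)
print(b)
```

Key concept: rebinding vs mutation: a is rebound to a new list, b still points at the original.
Step by step:
`a = [6, 4, 6]` → a = [6, 4, 6]
`b = a` → b = [6, 4, 6] (same object as a)
`a = [81, 81, 39, 62]` → a = [81, 81, 39, 62]
`b.append(892)` → b = [6, 4, 6, 892]
`print(a)` → prints [81, 81, 39, 62]
`print(b)` → prints [6, 4, 6, 892]

Answer:
[81, 81, 39, 62]
[6, 4, 6, 892]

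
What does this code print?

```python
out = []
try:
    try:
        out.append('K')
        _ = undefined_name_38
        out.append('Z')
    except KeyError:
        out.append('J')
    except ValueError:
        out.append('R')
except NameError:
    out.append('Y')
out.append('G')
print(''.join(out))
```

Execution trace: 'K' (try body) → 'Y' (outer except NameError) → 'G' (after the try/except). Output: KYG

Answer: KYG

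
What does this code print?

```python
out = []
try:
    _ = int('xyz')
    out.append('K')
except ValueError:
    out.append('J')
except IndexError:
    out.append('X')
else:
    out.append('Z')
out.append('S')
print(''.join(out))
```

Execution trace: 'J' (except ValueError) → 'S' (after the try/except). Output: JS

Answer: JS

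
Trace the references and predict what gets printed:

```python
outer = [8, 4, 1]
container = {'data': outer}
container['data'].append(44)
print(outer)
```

Key concept: dict holds reference to list.
Step by step:
`outer = [8, 4, 1]` → outer = [8, 4, 1]
`container = {'data': outer}` → container = {'data': [8, 4, 1]}
`container['data'].append(44)` → outer = [8, 4, 1, 44]; container = {'data': [8, 4, 1, 44]}
`print(outer)` → prints [8, 4, 1, 44]

Answer: [8, 4, 1, 44]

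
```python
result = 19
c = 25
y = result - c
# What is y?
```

Trace:
`result = 19` → result = 19
`c = 25` → c = 25
`y = result - c` → y = -6
So y = -6

Answer: -6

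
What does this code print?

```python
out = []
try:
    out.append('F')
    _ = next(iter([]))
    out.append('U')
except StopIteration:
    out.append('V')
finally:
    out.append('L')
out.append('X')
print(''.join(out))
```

Execution trace: 'F' (try body) → 'V' (except StopIteration) → 'L' (finally) → 'X' (after the try/except). Output: FVLX

Answer: FVLX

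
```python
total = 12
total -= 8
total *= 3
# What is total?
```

Trace:
`total = 12` → total = 12
`total -= 8` → total = 4
`total *= 3` → total = 12
So total = 12

Answer: 12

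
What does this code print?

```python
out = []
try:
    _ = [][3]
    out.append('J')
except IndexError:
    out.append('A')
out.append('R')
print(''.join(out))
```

Execution trace: 'A' (except IndexError) → 'R' (after the try/except). Output: AR

Answer: AR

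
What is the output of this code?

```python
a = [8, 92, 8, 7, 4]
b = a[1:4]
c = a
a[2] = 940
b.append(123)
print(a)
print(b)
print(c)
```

Key concept: slice vs alias.
Step by step:
`a = [8, 92, 8, 7, 4]` → a = [8, 92, 8, 7, 4]
`b = a[1:4]` → b = [92, 8, 7]
`c = a` → c = [8, 92, 8, 7, 4] (same object as a)
`a[2] = 940` → a = [8, 92, 940, 7, 4] (same object as c); c = [8, 92, 940, 7, 4] (same object as a)
`b.append(123)` → b = [92, 8, 7, 123]
`print(a)` → prints [8, 92, 940, 7, 4]
`print(b)` → prints [92, 8, 7, 123]
`print(c)` → prints [8, 92, 940, 7, 4]

Answer:
[8, 92, 940, 7, 4]
[92, 8, 7, 123]
[8, 92, 940, 7, 4]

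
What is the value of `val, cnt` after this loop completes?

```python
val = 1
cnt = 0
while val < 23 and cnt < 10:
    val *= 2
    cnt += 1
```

Double until >= 23 or 10 iterations
`val, cnt` takes the values: (1, 0) → (2, 0) → (2, 1) → (4, 1) → (4, 2) → (8, 2) → (8, 3) → (16, 3) → (16, 4) → (32, 4) → (32, 5)

Answer: 32, 5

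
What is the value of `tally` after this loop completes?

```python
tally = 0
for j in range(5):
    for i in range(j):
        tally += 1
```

Triangle number: 0+1+2+...+4
`tally` takes the values: 0 → 1 → 2 → 3 → 4 → 5 → 6 → 7 → 8 → 9 → 10

Answer: 10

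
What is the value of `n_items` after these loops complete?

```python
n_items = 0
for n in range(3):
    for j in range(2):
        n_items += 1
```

3 * 2 = 6
`n_items` takes the values: 0 → 1 → 2 → 3 → 4 → 5 → 6

Answer: 6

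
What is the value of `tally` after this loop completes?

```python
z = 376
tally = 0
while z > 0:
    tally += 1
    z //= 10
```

Count digits by repeated division by 10
`tally` takes the values: 0 → 1 → 2 → 3

Answer: 3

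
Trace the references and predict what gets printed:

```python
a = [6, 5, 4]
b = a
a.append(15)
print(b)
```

Key concept: basic list aliasing.
Step by step:
`a = [6, 5, 4]` → a = [6, 5, 4]
`b = a` → b = [6, 5, 4] (same object as a)
`a.append(15)` → a = [6, 5, 4, 15] (same object as b); b = [6, 5, 4, 15] (same object as a)
`print(b)` → prints [6, 5, 4, 15]

Answer: [6, 5, 4, 15]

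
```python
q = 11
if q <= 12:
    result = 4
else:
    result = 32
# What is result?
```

Trace:
`q = 11` → q = 11
`if q <= 12: ...` → q <= 12 is True → result = 4
So result = 4

Answer: 4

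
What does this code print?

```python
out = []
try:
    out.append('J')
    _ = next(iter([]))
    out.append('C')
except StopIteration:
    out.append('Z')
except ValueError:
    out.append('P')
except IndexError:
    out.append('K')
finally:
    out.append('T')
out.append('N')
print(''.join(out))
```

Execution trace: 'J' (try body) → 'Z' (except StopIteration) → 'T' (finally) → 'N' (after the try/except). Output: JZTN

Answer: JZTN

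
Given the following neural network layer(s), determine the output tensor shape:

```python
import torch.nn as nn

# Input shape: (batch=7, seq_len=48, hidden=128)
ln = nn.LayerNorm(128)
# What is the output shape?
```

Input: (7, 48, 128) -> Output: (7, 48, 128)

Answer: (7, 48, 128)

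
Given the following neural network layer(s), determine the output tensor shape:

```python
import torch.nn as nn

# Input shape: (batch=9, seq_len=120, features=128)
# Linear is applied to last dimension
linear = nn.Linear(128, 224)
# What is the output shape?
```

Input: (9, 120, 128) -> Output: (9, 120, 224)

Answer: (9, 120, 224)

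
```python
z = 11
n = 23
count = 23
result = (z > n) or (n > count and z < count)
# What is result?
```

Trace:
`z = 11` → z = 11
`n = 23` → n = 23
`count = 23` → count = 23
`result = (z > n) or (n > count and z < count)` → result = False
So result = False

Answer: False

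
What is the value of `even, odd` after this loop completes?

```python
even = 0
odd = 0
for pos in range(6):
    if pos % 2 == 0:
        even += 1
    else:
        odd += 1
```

Count evens and odds in range(6)
`even, odd` takes the values: (0, 0) → (1, 0) → (1, 1) → (2, 1) → (2, 2) → (3, 2) → (3, 3)

Answer: 3, 3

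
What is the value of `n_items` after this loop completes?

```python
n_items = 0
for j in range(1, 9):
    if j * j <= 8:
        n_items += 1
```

Count numbers where j² ≤ 8
`n_items` takes the values: 0 → 1 → 2

Answer: 2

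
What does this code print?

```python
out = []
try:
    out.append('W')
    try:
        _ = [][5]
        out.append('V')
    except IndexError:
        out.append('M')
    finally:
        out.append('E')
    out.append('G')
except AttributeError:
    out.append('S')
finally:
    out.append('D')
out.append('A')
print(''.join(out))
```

Execution trace: 'W' (try body) → 'M' (inner except IndexError) → 'E' (inner finally) → 'G' (try body, no exception) → 'D' (finally) → 'A' (after the try/except). Output: WMEGDA

Answer: WMEGDA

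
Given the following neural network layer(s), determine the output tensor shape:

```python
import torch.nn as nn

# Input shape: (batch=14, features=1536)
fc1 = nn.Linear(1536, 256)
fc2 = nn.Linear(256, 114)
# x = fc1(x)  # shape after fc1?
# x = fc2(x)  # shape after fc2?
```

Input: (14, 1536) -> after fc1: (14, 256) -> Output: (14, 114)

Answer: (14, 114)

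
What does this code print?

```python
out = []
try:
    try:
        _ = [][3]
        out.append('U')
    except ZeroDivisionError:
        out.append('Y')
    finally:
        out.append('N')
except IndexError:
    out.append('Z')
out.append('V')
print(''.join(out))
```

Execution trace: 'N' (finally) → 'Z' (outer except IndexError) → 'V' (after the try/except). Output: NZV

Answer: NZV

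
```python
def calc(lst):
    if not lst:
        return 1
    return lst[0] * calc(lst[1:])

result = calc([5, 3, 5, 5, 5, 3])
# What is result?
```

Product over [5, 3, 5, 5, 5, 3] = 5 * 3 * 5 * 5 * 5 * 3 = 5625

Answer: 5625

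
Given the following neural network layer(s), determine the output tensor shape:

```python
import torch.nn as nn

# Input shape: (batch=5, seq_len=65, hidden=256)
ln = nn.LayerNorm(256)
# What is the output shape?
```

Input: (5, 65, 256) -> Output: (5, 65, 256)

Answer: (5, 65, 256)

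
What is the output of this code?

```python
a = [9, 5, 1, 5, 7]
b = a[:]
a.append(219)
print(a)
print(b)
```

Key concept: slice [:] creates copy.
Step by step:
`a = [9, 5, 1, 5, 7]` → a = [9, 5, 1, 5, 7]
`b = a[:]` → b = [9, 5, 1, 5, 7]
`a.append(219)` → a = [9, 5, 1, 5, 7, 219]
`print(a)` → prints [9, 5, 1, 5, 7, 219]
`print(b)` → prints [9, 5, 1, 5, 7]

Answer:
[9, 5, 1, 5, 7, 219]
[9, 5, 1, 5, 7]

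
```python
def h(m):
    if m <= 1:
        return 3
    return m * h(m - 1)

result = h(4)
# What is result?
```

h(4) = 4 * 3 * 2 * 3 = 72

Answer: 72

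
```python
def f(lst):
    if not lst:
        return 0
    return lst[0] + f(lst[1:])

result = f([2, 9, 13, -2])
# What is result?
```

2 + 9 + 13 + (-2) + 0 = 22

Answer: 22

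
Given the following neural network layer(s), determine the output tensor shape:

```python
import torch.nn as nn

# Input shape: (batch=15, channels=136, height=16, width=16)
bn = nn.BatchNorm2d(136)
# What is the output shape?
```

Input: (15, 136, 16, 16) -> Output: (15, 136, 16, 16)

Answer: (15, 136, 16, 16)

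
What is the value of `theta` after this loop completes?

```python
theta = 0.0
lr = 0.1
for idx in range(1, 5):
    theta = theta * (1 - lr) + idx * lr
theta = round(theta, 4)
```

Moving average with lr=0.1
`theta` takes the values: 0.0 → 0.1 → 0.29 → 0.561 → 0.9049

Answer: 0.9049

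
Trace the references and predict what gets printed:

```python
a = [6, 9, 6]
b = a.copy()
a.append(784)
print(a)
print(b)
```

Key concept: list.copy() creates independent copy.
Step by step:
`a = [6, 9, 6]` → a = [6, 9, 6]
`b = a.copy()` → b = [6, 9, 6]
`a.append(784)` → a = [6, 9, 6, 784]
`print(a)` → prints [6, 9, 6, 784]
`print(b)` → prints [6, 9, 6]

Answer:
[6, 9, 6, 784]
[6, 9, 6]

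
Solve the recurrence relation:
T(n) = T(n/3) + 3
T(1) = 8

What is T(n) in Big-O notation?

Each step divides n by 3 and adds 3. After log_3(n) steps we reach T(1)=8. So T(n) = 3·log_3(n) + 8 = O(log n).

Answer: O(log n)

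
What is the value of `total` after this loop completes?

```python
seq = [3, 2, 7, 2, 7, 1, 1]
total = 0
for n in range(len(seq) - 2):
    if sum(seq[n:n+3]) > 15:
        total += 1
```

Count windows with sum > 15
`total` takes the values: 0 → 1

Answer: 1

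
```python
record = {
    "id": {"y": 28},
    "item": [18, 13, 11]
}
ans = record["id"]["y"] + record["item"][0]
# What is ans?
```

Trace:
`record = { ...` → record = {'id': {'y': 28}, 'item': [18, 13, 11]}
`ans = record["id"]["y"] + record["item"][0]` → ans = 46
So ans = 46

Answer: 46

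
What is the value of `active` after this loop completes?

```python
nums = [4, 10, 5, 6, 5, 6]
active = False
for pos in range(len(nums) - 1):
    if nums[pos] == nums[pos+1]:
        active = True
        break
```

Check consecutive duplicates in [4, 10, 5, 6, 5, 6]
`active` takes the values: False

Answer: False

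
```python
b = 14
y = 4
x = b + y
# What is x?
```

Trace:
`b = 14` → b = 14
`y = 4` → y = 4
`x = b + y` → x = 18
So x = 18

Answer: 18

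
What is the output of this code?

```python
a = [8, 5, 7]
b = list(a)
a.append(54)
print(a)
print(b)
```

Key concept: list() constructor creates copy.
Step by step:
`a = [8, 5, 7]` → a = [8, 5, 7]
`b = list(a)` → b = [8, 5, 7]
`a.append(54)` → a = [8, 5, 7, 54]
`print(a)` → prints [8, 5, 7, 54]
`print(b)` → prints [8, 5, 7]

Answer:
[8, 5, 7, 54]
[8, 5, 7]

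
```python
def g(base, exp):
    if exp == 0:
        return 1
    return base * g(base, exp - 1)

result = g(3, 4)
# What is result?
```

g(3, 4) = 3 * 3 * 3 * 3 = 81

Answer: 81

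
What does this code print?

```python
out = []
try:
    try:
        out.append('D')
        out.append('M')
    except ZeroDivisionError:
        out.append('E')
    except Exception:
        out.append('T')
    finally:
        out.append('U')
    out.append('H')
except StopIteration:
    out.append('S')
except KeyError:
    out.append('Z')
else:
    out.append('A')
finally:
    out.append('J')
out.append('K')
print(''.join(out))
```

Execution trace: 'D' (inner try body) → 'M' (inner try body, no exception) → 'U' (inner finally) → 'H' (try body, no exception) → 'A' (else) → 'J' (finally) → 'K' (after the try/except). Output: DMUHAJK

Answer: DMUHAJK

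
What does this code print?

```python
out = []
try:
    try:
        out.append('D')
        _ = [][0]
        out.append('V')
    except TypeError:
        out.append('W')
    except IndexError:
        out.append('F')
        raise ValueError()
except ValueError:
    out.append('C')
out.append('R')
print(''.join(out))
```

Execution trace: 'D' (inner try body) → 'F' (inner except IndexError) → 'C' (outer except ValueError) → 'R' (after the try/except). Output: DFCR

Answer: DFCR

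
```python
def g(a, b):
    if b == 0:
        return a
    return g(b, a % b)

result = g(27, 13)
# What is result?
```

g(27, 13) -> g(13, 1) -> g(1, 0) -> 1

Answer: 1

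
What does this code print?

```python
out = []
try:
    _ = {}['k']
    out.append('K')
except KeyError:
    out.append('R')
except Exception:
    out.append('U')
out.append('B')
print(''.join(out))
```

Execution trace: 'R' (except KeyError) → 'B' (after the try/except). Output: RB

Answer: RB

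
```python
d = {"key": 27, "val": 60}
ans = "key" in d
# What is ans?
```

Trace:
`d = {"key": 27, "val": 60}` → d = {'key': 27, 'val': 60}
`ans = "key" in d` → ans = True
So ans = True

Answer: True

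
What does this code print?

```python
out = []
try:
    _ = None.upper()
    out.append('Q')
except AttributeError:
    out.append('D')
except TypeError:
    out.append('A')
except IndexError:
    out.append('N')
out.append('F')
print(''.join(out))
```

Execution trace: 'D' (except AttributeError) → 'F' (after the try/except). Output: DF

Answer: DF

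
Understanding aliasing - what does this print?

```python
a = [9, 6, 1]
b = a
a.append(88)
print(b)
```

Key concept: basic list aliasing.
Step by step:
`a = [9, 6, 1]` → a = [9, 6, 1]
`b = a` → b = [9, 6, 1] (same object as a)
`a.append(88)` → a = [9, 6, 1, 88] (same object as b); b = [9, 6, 1, 88] (same object as a)
`print(b)` → prints [9, 6, 1, 88]

Answer: [9, 6, 1, 88]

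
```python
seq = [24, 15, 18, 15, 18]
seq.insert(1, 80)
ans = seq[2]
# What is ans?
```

Trace:
`seq = [24, 15, 18, 15, 18]` → seq = [24, 15, 18, 15, 18]
`seq.insert(1, 80)` → seq = [24, 80, 15, 18, 15, 18]
`ans = seq[2]` → ans = 15
So ans = 15

Answer: 15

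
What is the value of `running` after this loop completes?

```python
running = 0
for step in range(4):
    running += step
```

Sum of 0 to 3 = 6
`running` takes the values: 0 → 1 → 3 → 6

Answer: 6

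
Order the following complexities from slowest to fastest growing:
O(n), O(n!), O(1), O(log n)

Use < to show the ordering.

Ordered by growth rate: O(1) < O(log n) < O(n) < O(n!)

Answer: O(1) < O(log n) < O(n) < O(n!)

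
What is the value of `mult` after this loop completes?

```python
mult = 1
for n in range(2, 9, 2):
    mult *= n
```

Product of even numbers 2 to 8
`mult` takes the values: 1 → 2 → 8 → 48 → 384

Answer: 384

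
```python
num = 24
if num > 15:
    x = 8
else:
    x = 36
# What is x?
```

Trace:
`num = 24` → num = 24
`if num > 15: ...` → num > 15 is True → x = 8
So x = 8

Answer: 8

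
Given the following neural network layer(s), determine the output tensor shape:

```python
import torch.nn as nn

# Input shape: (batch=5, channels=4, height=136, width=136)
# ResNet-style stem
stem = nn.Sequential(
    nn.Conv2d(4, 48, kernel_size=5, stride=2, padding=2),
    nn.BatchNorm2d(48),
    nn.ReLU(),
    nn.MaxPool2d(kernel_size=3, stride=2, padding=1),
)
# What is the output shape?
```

Input: (5, 4, 136, 136) -> after Conv2d 5x5 stride=2: (5, 48, 68, 68) -> Output: (5, 48, 34, 34)

Answer: (5, 48, 34, 34)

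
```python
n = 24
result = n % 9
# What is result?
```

Trace:
`n = 24` → n = 24
`result = n % 9` → result = 6
So result = 6

Answer: 6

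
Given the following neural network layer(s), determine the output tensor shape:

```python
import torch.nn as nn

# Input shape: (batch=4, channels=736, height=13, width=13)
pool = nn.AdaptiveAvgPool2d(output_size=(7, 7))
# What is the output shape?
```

Input: (4, 736, 13, 13) -> Output: (4, 736, 7, 7)

Answer: (4, 736, 7, 7)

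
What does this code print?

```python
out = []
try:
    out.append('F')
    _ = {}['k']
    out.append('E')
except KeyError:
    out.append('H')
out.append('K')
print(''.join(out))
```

Execution trace: 'F' (try body) → 'H' (except KeyError) → 'K' (after the try/except). Output: FHK

Answer: FHK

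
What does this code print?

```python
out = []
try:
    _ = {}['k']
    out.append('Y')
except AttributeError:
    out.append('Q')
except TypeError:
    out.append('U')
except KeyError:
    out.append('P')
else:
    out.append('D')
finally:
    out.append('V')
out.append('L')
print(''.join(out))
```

Execution trace: 'P' (except KeyError) → 'V' (finally) → 'L' (after the try/except). Output: PVL

Answer: PVL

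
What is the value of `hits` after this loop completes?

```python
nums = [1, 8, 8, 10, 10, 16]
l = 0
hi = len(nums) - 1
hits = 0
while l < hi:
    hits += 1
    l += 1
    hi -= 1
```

Iterations until pointers meet (list length 6)
`hits` takes the values: 0 → 1 → 2 → 3

Answer: 3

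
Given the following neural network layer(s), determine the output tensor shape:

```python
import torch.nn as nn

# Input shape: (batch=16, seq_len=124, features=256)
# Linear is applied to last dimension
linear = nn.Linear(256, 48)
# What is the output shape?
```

Input: (16, 124, 256) -> Output: (16, 124, 48)

Answer: (16, 124, 48)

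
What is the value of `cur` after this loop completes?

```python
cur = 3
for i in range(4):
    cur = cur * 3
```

Multiply by 3, 4 times: 3 * 3^4 = 243
`cur` takes the values: 3 → 9 → 27 → 81 → 243

Answer: 243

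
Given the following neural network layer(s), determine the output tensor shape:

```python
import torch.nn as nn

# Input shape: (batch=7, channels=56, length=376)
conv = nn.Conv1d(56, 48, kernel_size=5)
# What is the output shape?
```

Input: (7, 56, 376) -> Output: (7, 48, 372)

Answer: (7, 48, 372)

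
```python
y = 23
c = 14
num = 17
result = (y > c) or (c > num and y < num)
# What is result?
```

Trace:
`y = 23` → y = 23
`c = 14` → c = 14
`num = 17` → num = 17
`result = (y > c) or (c > num and y < num)` → result = True
So result = True

Answer: True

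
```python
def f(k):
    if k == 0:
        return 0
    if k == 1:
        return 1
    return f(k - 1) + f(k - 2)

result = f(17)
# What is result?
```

Build up from base cases: f(0)=0, f(1)=1, f(2)=1, f(3)=2, f(4)=3, f(5)=5, f(6)=8, ..., f(17)=1597

Answer: 1597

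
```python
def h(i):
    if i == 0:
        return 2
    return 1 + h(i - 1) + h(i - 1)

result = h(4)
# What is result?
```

h(i) = 1 + 2·h(i-1), h(0)=2. Closed form: (2+1)·2^4 - 1 = 47.

Answer: 47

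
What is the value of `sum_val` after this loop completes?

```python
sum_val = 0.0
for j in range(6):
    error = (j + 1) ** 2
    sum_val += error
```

Sum of squared losses 1² + 2² + ... + 6²
`sum_val` takes the values: 0.0 → 1.0 → 5.0 → 14.0 → 30.0 → 55.0 → 91.0

Answer: 91.0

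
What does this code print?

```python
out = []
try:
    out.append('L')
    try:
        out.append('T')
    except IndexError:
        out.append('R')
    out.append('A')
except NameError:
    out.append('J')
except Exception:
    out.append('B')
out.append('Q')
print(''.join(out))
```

Execution trace: 'L' (try body) → 'T' (inner try body, no exception) → 'A' (try body, no exception) → 'Q' (after the try/except). Output: LTAQ

Answer: LTAQ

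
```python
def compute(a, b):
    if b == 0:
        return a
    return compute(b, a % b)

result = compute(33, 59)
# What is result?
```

compute(33, 59) -> compute(59, 33) -> compute(33, 26) -> compute(26, 7) -> compute(7, 5) -> compute(5, 2) -> compute(2, 1) -> compute(1, 0) -> 1

Answer: 1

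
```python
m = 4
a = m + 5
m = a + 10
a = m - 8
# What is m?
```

Trace:
`m = 4` → m = 4
`a = m + 5` → a = 9
`m = a + 10` → m = 19
`a = m - 8` → a = 11
So m = 19

Answer: 19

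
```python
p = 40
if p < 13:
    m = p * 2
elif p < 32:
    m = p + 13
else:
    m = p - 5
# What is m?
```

Trace:
`p = 40` → p = 40
`if p < 13: ...` → p < 13 is False, p < 32 is False, take else branch → m = 35
So m = 35

Answer: 35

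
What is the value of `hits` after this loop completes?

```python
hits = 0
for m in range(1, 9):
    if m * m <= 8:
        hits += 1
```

Count numbers where m² ≤ 8
`hits` takes the values: 0 → 1 → 2

Answer: 2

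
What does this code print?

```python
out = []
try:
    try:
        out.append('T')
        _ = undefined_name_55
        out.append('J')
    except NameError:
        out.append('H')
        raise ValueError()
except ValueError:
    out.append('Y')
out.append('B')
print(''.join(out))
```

Execution trace: 'T' (inner try body) → 'H' (inner except NameError) → 'Y' (outer except ValueError) → 'B' (after the try/except). Output: THYB

Answer: THYB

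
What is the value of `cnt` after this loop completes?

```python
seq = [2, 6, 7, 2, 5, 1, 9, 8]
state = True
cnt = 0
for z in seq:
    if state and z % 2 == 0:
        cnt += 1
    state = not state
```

Count even values at even positions
`cnt` takes the values: 0 → 1

Answer: 1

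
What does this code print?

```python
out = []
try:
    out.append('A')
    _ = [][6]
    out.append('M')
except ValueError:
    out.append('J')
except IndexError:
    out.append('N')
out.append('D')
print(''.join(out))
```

Execution trace: 'A' (try body) → 'N' (except IndexError) → 'D' (after the try/except). Output: AND

Answer: AND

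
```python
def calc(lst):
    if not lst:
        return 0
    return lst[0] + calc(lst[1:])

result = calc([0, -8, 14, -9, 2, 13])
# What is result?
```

0 + (-8) + 14 + (-9) + 2 + 13 + 0 = 12

Answer: 12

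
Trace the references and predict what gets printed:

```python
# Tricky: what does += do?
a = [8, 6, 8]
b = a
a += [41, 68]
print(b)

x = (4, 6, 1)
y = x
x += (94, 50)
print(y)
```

Key concept: += behavior differs for mutable vs immutable.
Step by step:
`a = [8, 6, 8]` → a = [8, 6, 8]
`b = a` → b = [8, 6, 8] (same object as a)
`a += [41, 68]` → a = [8, 6, 8, 41, 68] (same object as b); b = [8, 6, 8, 41, 68] (same object as a)
`print(b)` → prints [8, 6, 8, 41, 68]
`x = (4, 6, 1)` → x = (4, 6, 1)
`y = x` → y = (4, 6, 1)
`x += (94, 50)` → x = (4, 6, 1, 94, 50)
`print(y)` → prints (4, 6, 1)

Answer:
[8, 6, 8, 41, 68]
(4, 6, 1)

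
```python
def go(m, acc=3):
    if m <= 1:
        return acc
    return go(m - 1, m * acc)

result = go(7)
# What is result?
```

Accumulator trace (n, acc): (7, 3) -> (6, 21) -> (5, 126) -> (4, 630) -> (3, 2520) -> (2, 7560) -> (1, 15120) -> return 15120

Answer: 15120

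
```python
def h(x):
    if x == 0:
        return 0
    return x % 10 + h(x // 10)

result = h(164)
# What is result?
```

Sum of digits of 164: 4 + 6 + 1 = 11

Answer: 11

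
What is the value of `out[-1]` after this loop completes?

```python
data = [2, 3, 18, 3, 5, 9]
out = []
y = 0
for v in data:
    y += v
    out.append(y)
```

Cumulative sum ends at 40
`out` takes the values: [] → [2] → [2, 5] → [2, 5, 23] → [2, 5, 23, 26] → [2, 5, 23, 26, 31] → [2, 5, 23, 26, 31, 40]
So `out[-1]` = 40

Answer: 40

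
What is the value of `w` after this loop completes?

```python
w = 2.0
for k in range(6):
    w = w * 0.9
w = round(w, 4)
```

Exponential decay: 2.0 * 0.9^6
`w` takes the values: 2.0 → 1.8 → 1.62 → 1.458 → 1.3122 → 1.18098 → 1.062882 → 1.0629

Answer: 1.0629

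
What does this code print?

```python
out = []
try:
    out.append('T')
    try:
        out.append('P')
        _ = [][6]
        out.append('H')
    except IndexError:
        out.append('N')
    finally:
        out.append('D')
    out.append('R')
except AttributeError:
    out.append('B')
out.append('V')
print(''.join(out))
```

Execution trace: 'T' (try body) → 'P' (inner try body) → 'N' (inner except IndexError) → 'D' (inner finally) → 'R' (try body, no exception) → 'V' (after the try/except). Output: TPNDRV

Answer: TPNDRV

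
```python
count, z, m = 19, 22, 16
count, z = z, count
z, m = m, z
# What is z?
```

Trace:
`count, z, m = 19, 22, 16` → count = 19; z = 22; m = 16
`count, z = z, count` → count = 22; z = 19
`z, m = m, z` → z = 16; m = 19
So z = 16

Answer: 16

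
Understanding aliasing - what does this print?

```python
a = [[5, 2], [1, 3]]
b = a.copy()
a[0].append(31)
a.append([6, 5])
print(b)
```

Key concept: shallow copy with nested lists.
Step by step:
`a = [[5, 2], [1, 3]]` → a = [[5, 2], [1, 3]]
`b = a.copy()` → b = [[5, 2], [1, 3]]
`a[0].append(31)` → a = [[5, 2, 31], [1, 3]]; b = [[5, 2, 31], [1, 3]]
`a.append([6, 5])` → a = [[5, 2, 31], [1, 3], [6, 5]]
`print(b)` → prints [[5, 2, 31], [1, 3]]

Answer: [[5, 2, 31], [1, 3]]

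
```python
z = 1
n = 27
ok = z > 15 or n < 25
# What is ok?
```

Trace:
`z = 1` → z = 1
`n = 27` → n = 27
`ok = z > 15 or n < 25` → ok = False
So ok = False

Answer: False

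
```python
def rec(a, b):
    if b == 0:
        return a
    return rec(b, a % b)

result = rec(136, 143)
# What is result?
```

rec(136, 143) -> rec(143, 136) -> rec(136, 7) -> rec(7, 3) -> rec(3, 1) -> rec(1, 0) -> 1

Answer: 1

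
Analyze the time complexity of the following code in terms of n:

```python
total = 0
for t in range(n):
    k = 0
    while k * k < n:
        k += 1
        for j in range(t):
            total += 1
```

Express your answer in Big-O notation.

Each loop level contributes: n × √n × n. Multiplying the contributions gives O(n^2√n).

Answer: O(n^2√n)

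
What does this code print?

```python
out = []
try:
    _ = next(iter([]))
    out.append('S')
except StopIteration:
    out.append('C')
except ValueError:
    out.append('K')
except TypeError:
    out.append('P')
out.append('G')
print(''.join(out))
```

Execution trace: 'C' (except StopIteration) → 'G' (after the try/except). Output: CG

Answer: CG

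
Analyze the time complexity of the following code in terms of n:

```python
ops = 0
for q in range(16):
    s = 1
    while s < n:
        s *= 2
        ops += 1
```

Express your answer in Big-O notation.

Each loop level contributes: 1 × log n. Multiplying the contributions gives O(log n).

Answer: O(log n)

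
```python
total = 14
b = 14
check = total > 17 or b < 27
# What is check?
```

Trace:
`total = 14` → total = 14
`b = 14` → b = 14
`check = total > 17 or b < 27` → check = True
So check = True

Answer: True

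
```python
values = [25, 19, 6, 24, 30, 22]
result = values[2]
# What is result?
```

Trace:
`values = [25, 19, 6, 24, 30, 22]` → values = [25, 19, 6, 24, 30, 22]
`result = values[2]` → result = 6
So result = 6

Answer: 6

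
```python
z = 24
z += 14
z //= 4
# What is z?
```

Trace:
`z = 24` → z = 24
`z += 14` → z = 38
`z //= 4` → z = 9
So z = 9

Answer: 9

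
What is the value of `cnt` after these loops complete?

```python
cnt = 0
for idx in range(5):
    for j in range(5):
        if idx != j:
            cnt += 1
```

5² - 5 (exclude diagonal)
`cnt` takes the values: 0 → 1 → 2 → 3 → 4 → 5 → 6 → 7 → 8 → 9 → 10 → 11 → 12 → 13 → 14 → 15 → 16 → 17 → 18 → 19 → 20

Answer: 20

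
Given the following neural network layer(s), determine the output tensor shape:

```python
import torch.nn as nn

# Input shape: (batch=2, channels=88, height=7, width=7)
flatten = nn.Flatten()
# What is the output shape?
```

Input: (2, 88, 7, 7) -> Output: (2, 4312)

Answer: (2, 4312)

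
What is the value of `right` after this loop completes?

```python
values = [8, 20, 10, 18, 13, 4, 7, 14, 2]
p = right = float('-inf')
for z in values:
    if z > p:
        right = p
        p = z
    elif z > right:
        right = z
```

Second largest (with repeats) in [8, 20, 10, 18, 13, 4, 7, 14, 2]
`right` takes the values: -inf → 8 → 10 → 18

Answer: 18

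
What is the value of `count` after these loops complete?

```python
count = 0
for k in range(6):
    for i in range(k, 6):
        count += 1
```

Upper triangle: 6 + 5 + ... + 1
`count` takes the values: 0 → 1 → 2 → 3 → 4 → 5 → 6 → 7 → 8 → 9 → 10 → 11 → 12 → 13 → 14 → 15 → 16 → 17 → 18 → 19 → 20 → 21

Answer: 21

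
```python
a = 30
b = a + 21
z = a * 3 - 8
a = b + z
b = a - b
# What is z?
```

Trace:
`a = 30` → a = 30
`b = a + 21` → b = 51
`z = a * 3 - 8` → z = 82
`a = b + z` → a = 133
`b = a - b` → b = 82
So z = 82

Answer: 82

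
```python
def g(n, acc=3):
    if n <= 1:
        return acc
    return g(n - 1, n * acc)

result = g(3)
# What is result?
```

Accumulator trace (n, acc): (3, 3) -> (2, 9) -> (1, 18) -> return 18

Answer: 18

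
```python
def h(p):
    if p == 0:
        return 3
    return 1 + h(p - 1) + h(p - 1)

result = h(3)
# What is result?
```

h(p) = 1 + 2·h(p-1), h(0)=3. Closed form: (3+1)·2^3 - 1 = 31.

Answer: 31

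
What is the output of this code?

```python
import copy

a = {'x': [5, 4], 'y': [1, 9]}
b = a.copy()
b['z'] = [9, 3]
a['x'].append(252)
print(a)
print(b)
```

Key concept: shallow copy of dict with mutable values.
Step by step:
`a = {'x': [5, 4], 'y': [1, 9]}` → a = {'x': [5, 4], 'y': [1, 9]}
`b = a.copy()` → b = {'x': [5, 4], 'y': [1, 9]}
`b['z'] = [9, 3]` → b = {'x': [5, 4], 'y': [1, 9], 'z': [9, 3]}
`a['x'].append(252)` → a = {'x': [5, 4, 252], 'y': [1, 9]}; b = {'x': [5, 4, 252], 'y': [1, 9], 'z': [9, 3]}
`print(a)` → prints {'x': [5, 4, 252], 'y': [1, 9]}
`print(b)` → prints {'x': [5, 4, 252], 'y': [1, 9], 'z': [9, 3]}

Answer:
{'x': [5, 4, 252], 'y': [1, 9]}
{'x': [5, 4, 252], 'y': [1, 9], 'z': [9, 3]}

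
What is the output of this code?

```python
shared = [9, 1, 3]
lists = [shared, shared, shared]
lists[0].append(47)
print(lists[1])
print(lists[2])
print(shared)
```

Key concept: list of same reference.
Step by step:
`shared = [9, 1, 3]` → shared = [9, 1, 3]
`lists = [shared, shared, shared]` → lists = [[9, 1, 3], [9, 1, 3], [9, 1, 3]]
`lists[0].append(47)` → shared = [9, 1, 3, 47]; lists = [[9, 1, 3, 47], [9, 1, 3, 47], [9, 1, 3, 47]]
`print(lists[1])` → prints [9, 1, 3, 47]
`print(lists[2])` → prints [9, 1, 3, 47]
`print(shared)` → prints [9, 1, 3, 47]

Answer:
[9, 1, 3, 47]
[9, 1, 3, 47]
[9, 1, 3, 47]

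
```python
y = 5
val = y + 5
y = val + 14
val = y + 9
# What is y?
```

Trace:
`y = 5` → y = 5
`val = y + 5` → val = 10
`y = val + 14` → y = 24
`val = y + 9` → val = 33
So y = 24

Answer: 24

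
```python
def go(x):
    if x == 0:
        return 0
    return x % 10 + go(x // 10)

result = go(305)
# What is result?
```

Sum of digits of 305: 5 + 0 + 3 = 8

Answer: 8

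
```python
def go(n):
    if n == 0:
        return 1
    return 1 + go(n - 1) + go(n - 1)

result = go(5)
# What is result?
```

go(n) = 1 + 2·go(n-1), go(0)=1. Closed form: (1+1)·2^5 - 1 = 63.

Answer: 63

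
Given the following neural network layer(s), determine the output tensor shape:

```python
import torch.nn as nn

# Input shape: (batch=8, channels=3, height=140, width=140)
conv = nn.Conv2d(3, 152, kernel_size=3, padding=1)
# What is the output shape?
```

Input: (8, 3, 140, 140) -> Output: (8, 152, 140, 140)

Answer: (8, 152, 140, 140)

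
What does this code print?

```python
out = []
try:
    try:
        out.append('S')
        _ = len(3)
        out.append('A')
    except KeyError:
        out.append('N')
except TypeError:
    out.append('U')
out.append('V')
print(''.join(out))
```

Execution trace: 'S' (try body) → 'U' (outer except TypeError) → 'V' (after the try/except). Output: SUV

Answer: SUV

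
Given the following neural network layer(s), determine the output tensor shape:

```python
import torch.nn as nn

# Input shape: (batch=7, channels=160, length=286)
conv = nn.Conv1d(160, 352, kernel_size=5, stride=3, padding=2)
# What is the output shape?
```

Input: (7, 160, 286) -> Output: (7, 352, 96)

Answer: (7, 352, 96)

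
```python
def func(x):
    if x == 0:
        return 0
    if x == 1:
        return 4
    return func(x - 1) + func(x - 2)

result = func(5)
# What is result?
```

Build up from base cases: func(0)=0, func(1)=4, func(2)=4, func(3)=8, func(4)=12, func(5)=20

Answer: 20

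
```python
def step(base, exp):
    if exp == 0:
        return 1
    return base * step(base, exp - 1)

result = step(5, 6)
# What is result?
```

step(5, 6) = 5 * 5 * 5 * 5 * 5 * 5 = 15625

Answer: 15625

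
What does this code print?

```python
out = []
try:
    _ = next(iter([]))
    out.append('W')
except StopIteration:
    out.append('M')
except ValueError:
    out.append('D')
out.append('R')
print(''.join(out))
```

Execution trace: 'M' (except StopIteration) → 'R' (after the try/except). Output: MR

Answer: MR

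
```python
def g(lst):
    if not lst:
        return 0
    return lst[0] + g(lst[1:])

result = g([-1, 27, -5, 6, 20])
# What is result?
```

(-1) + 27 + (-5) + 6 + 20 + 0 = 47

Answer: 47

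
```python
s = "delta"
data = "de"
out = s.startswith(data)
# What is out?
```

Trace:
`s = "delta"` → s = 'delta'
`data = "de"` → data = 'de'
`out = s.startswith(data)` → out = True
So out = True

Answer: True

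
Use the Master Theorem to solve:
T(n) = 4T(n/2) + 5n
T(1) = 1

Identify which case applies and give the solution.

a=4, b=2, f(n)=5n. log_2(4) = 2. Since c=1 < 2, Case 1 applies: T(n) = Θ(n^log_b(a)) = O(n^2).

Answer: O(n^2) - Case 1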